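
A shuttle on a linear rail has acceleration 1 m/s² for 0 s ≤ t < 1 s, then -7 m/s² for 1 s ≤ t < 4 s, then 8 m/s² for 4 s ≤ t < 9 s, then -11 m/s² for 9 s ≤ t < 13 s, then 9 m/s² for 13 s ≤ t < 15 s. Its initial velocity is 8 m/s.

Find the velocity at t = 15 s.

Δv equals the area under the a-t graph; then v = v₀ + Δv.
0–1 s: 1 × 1 = 1 m/s
1–4 s: -7 × 3 = -21 m/s
4–9 s: 8 × 5 = 40 m/s
9–13 s: -11 × 4 = -44 m/s
13–15 s: 9 × 2 = 18 m/s
Δv = -6 m/s, so v(15) = 8 + (-6) = 2 m/s.

2 m/s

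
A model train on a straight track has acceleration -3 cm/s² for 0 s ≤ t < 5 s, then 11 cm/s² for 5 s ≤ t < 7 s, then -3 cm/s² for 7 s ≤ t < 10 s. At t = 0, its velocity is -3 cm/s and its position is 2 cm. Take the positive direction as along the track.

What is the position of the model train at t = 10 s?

On each constant-a segment, Δv = aΔt and Δx = v₀Δt + ½aΔt²; chain segment to segment.
0–5 s: v starts -3 cm/s; Δx = -3·5 + ½·-3·5² = -52.5 cm; v ends -18 cm/s.
5–7 s: v starts -18 cm/s; Δx = -18·2 + ½·11·2² = -14 cm; v ends 4 cm/s.
7–10 s: v starts 4 cm/s; Δx = 4·3 + ½·-3·3² = -1.5 cm; v ends -5 cm/s.
x(10) = 2 + Σ Δx = -66 cm.

-66 cm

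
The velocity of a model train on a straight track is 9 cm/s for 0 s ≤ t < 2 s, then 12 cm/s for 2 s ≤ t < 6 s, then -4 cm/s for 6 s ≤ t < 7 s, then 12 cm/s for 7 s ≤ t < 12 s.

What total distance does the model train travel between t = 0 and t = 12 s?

Distance (not displacement) is the total path length: add the absolute areas under v-t.
0–2 s: |9| × 2 = 18 cm
2–6 s: |12| × 4 = 48 cm
6–7 s: |-4| × 1 = 4 cm
7–12 s: |12| × 5 = 60 cm
Total distance = 130 cm

130 cm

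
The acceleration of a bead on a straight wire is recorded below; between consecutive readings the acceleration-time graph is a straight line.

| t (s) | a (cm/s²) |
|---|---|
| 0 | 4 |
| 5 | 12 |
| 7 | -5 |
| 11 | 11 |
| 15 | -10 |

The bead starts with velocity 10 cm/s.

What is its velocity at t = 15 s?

Δv equals the area under the a-t graph; then v = v₀ + Δv.
0–5 s: ½(4 + 12)(5) = 40 cm/s
5–7 s: ½(12 + -5)(2) = 7 cm/s
7–11 s: ½(-5 + 11)(4) = 12 cm/s
11–15 s: ½(11 + -10)(4) = 2 cm/s
Δv = 61 cm/s, so v(15) = 10 + (61) = 71 cm/s.

71 cm/s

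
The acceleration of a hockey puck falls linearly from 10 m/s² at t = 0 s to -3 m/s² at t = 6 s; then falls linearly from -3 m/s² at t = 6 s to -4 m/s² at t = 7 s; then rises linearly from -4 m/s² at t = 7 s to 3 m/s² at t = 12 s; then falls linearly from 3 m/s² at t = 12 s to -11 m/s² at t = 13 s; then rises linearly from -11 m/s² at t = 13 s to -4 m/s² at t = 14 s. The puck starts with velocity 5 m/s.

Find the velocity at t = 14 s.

Δv equals the area under the a-t graph; then v = v₀ + Δv.
0–6 s: ½(10 + -3)(6) = 21 m/s
6–7 s: ½(-3 + -4)(1) = -3.5 m/s
7–12 s: ½(-4 + 3)(5) = -2.5 m/s
12–13 s: ½(3 + -11)(1) = -4 m/s
13–14 s: ½(-11 + -4)(1) = -7.5 m/s
Δv = 3.5 m/s, so v(14) = 5 + (3.5) = 8.5 m/s.

8.5 m/s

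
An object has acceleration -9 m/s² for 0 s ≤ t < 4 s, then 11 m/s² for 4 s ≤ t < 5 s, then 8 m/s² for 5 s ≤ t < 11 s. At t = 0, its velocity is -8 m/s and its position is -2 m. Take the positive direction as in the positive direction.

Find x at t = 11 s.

On each constant-a segment, Δv = aΔt and Δx = v₀Δt + ½aΔt²; chain segment to segment.
0–4 s: v starts -8 m/s; Δx = -8·4 + ½·-9·4² = -104 m; v ends -44 m/s.
4–5 s: v starts -44 m/s; Δx = -44·1 + ½·11·1² = -38.5 m; v ends -33 m/s.
5–11 s: v starts -33 m/s; Δx = -33·6 + ½·8·6² = -54 m; v ends 15 m/s.
x(11) = -2 + Σ Δx = -198.5 m.

-198.5 m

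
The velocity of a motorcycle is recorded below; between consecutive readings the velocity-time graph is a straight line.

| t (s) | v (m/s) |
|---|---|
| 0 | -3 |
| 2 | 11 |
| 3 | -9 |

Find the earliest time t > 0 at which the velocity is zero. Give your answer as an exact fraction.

v changes sign on 0–2 s (from -3 to 11); the graph is linear there, so v = 0 at t = 0 + (3)·(2 − 0)/(11 − -3) = 3/7 s.

t = 3/7 s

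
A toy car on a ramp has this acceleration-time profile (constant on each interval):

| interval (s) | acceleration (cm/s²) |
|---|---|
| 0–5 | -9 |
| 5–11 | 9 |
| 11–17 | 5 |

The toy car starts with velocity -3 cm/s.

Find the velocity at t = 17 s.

Δv equals the area under the a-t graph; then v = v₀ + Δv.
0–5 s: -9 × 5 = -45 cm/s
5–11 s: 9 × 6 = 54 cm/s
11–17 s: 5 × 6 = 30 cm/s
Δv = 39 cm/s, so v(17) = -3 + (39) = 36 cm/s.

36 cm/s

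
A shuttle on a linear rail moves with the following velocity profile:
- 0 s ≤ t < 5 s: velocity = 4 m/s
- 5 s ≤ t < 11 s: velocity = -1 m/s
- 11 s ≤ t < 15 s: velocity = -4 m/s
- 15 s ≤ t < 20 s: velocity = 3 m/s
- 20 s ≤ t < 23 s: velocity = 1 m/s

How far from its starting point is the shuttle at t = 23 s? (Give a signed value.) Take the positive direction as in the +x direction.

16 m

Net displacement equals the area under the velocity-time graph (areas below the axis count negative).
0–5 s: 4 × 5 = 20 m
5–11 s: -1 × 6 = -6 m
11–15 s: -4 × 4 = -16 m
15–20 s: 3 × 5 = 15 m
20–23 s: 1 × 3 = 3 m
Net displacement = 16 m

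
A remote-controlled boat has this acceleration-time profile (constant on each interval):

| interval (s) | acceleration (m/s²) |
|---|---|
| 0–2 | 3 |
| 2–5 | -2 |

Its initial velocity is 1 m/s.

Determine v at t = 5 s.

Δv equals the area under the a-t graph; then v = v₀ + Δv.
0–2 s: 3 × 2 = 6 m/s
2–5 s: -2 × 3 = -6 m/s
Δv = 0 m/s, so v(5) = 1 + (0) = 1 m/s.

1 m/s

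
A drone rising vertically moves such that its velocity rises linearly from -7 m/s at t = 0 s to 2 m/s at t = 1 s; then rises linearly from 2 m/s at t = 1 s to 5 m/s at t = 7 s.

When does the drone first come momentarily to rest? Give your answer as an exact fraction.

t = 7/9 s

v changes sign on 0–1 s (from -7 to 2); the graph is linear there, so v = 0 at t = 0 + (7)·(1 − 0)/(2 − -7) = 7/9 s.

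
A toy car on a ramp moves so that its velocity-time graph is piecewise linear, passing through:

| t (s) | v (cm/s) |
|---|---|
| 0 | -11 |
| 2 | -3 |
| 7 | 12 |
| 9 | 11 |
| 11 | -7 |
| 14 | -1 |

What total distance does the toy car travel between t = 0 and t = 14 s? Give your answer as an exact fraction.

Total distance travelled is ∫|v| dt — sum the magnitudes of each area piece.
0–2 s: |½(-11 + -3)(2)| = 14 cm
2–7 s: v = 0 at t = 3 s; triangle areas 1.5 + 24 = 25.5 cm
7–9 s: |½(12 + 11)(2)| = 23 cm
9–11 s: v = 0 at t = 92/9 s; triangle areas 121/18 + 49/18 = 85/9 cm
11–14 s: |½(-7 + -1)(3)| = 12 cm
Total distance = 1511/18 cm

1511/18 cm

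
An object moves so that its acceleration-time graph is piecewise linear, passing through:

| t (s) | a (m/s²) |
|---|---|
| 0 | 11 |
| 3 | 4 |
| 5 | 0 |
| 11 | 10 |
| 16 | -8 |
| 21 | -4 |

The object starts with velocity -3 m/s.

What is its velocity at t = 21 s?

28.5 m/s

Δv equals the area under the a-t graph; then v = v₀ + Δv.
0–3 s: ½(11 + 4)(3) = 22.5 m/s
3–5 s: ½(4 + 0)(2) = 4 m/s
5–11 s: ½(0 + 10)(6) = 30 m/s
11–16 s: ½(10 + -8)(5) = 5 m/s
16–21 s: ½(-8 + -4)(5) = -30 m/s
Δv = 31.5 m/s, so v(21) = -3 + (31.5) = 28.5 m/s.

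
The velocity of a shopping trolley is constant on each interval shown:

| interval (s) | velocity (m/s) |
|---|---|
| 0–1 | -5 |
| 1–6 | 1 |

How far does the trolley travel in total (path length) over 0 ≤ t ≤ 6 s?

10 m

Distance (not displacement) is the total path length: add the absolute areas under v-t.
0–1 s: |-5| × 1 = 5 m
1–6 s: |1| × 5 = 5 m
Total distance = 10 m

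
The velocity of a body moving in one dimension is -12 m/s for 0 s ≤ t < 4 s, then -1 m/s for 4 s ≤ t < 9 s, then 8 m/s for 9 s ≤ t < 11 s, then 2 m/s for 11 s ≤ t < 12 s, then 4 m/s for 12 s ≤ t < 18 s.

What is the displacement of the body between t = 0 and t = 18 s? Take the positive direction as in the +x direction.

-11 m

Net displacement equals the area under the velocity-time graph (areas below the axis count negative).
0–4 s: -12 × 4 = -48 m
4–9 s: -1 × 5 = -5 m
9–11 s: 8 × 2 = 16 m
11–12 s: 2 × 1 = 2 m
12–18 s: 4 × 6 = 24 m
Net displacement = -11 m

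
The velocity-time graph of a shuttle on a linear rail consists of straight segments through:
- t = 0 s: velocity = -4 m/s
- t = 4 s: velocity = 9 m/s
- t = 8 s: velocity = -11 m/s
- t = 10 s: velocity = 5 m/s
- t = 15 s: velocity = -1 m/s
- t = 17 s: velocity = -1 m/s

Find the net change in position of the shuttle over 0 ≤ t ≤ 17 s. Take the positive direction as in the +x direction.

Net displacement equals the area under the velocity-time graph (areas below the axis count negative).
0–4 s: ½(-4 + 9)(4) = 10 m
4–8 s: ½(9 + -11)(4) = -4 m
8–10 s: ½(-11 + 5)(2) = -6 m
10–15 s: ½(5 + -1)(5) = 10 m
15–17 s: -1 × 2 = -2 m
Net displacement = 8 m

8 m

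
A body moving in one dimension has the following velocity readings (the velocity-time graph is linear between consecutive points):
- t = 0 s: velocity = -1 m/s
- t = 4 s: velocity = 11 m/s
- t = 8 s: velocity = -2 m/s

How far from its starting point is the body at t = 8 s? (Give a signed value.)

38 m

Net displacement equals the area under the velocity-time graph (areas below the axis count negative).
0–4 s: ½(-1 + 11)(4) = 20 m
4–8 s: ½(11 + -2)(4) = 18 m
Net displacement = 38 m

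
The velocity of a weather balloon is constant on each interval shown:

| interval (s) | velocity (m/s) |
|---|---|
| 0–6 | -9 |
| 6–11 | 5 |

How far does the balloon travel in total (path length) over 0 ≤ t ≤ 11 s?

79 m

Total distance travelled is ∫|v| dt — sum the magnitudes of each area piece.
0–6 s: |-9| × 6 = 54 m
6–11 s: |5| × 5 = 25 m
Total distance = 79 m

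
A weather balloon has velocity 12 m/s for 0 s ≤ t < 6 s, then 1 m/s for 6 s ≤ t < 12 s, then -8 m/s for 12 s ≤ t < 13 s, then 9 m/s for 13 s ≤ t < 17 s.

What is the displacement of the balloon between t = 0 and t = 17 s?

Net displacement equals the area under the velocity-time graph (areas below the axis count negative).
0–6 s: 12 × 6 = 72 m
6–12 s: 1 × 6 = 6 m
12–13 s: -8 × 1 = -8 m
13–17 s: 9 × 4 = 36 m
Net displacement = 106 m

106 m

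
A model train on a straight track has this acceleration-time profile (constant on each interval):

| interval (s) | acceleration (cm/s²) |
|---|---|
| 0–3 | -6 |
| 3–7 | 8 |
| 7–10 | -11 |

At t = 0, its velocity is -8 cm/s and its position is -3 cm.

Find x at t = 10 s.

-125.5 cm

On each constant-a segment, Δv = aΔt and Δx = v₀Δt + ½aΔt²; chain segment to segment.
0–3 s: v starts -8 cm/s; Δx = -8·3 + ½·-6·3² = -51 cm; v ends -26 cm/s.
3–7 s: v starts -26 cm/s; Δx = -26·4 + ½·8·4² = -40 cm; v ends 6 cm/s.
7–10 s: v starts 6 cm/s; Δx = 6·3 + ½·-11·3² = -31.5 cm; v ends -27 cm/s.
x(10) = -3 + Σ Δx = -125.5 cm.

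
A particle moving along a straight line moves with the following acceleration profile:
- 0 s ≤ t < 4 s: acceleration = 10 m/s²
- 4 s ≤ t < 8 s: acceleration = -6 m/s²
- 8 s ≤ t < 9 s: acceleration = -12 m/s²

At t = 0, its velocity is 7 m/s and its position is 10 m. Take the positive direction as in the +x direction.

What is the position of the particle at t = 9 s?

On each constant-a segment, Δv = aΔt and Δx = v₀Δt + ½aΔt²; chain segment to segment.
0–4 s: v starts 7 m/s; Δx = 7·4 + ½·10·4² = 108 m; v ends 47 m/s.
4–8 s: v starts 47 m/s; Δx = 47·4 + ½·-6·4² = 140 m; v ends 23 m/s.
8–9 s: v starts 23 m/s; Δx = 23·1 + ½·-12·1² = 17 m; v ends 11 m/s.
x(9) = 10 + Σ Δx = 275 m.

275 m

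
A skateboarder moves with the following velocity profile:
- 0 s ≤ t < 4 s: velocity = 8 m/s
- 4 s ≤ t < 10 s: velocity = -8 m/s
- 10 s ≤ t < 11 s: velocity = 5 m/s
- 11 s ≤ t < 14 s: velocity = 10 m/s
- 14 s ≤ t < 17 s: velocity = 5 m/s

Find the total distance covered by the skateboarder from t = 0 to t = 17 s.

130 m

Total distance travelled is ∫|v| dt — sum the magnitudes of each area piece.
0–4 s: |8| × 4 = 32 m
4–10 s: |-8| × 6 = 48 m
10–11 s: |5| × 1 = 5 m
11–14 s: |10| × 3 = 30 m
14–17 s: |5| × 3 = 15 m
Total distance = 130 m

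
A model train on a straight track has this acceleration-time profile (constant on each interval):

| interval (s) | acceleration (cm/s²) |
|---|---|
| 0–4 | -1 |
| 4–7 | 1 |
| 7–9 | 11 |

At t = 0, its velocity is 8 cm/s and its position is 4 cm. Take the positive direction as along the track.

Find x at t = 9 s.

80.5 cm

On each constant-a segment, Δv = aΔt and Δx = v₀Δt + ½aΔt²; chain segment to segment.
0–4 s: v starts 8 cm/s; Δx = 8·4 + ½·-1·4² = 24 cm; v ends 4 cm/s.
4–7 s: v starts 4 cm/s; Δx = 4·3 + ½·1·3² = 16.5 cm; v ends 7 cm/s.
7–9 s: v starts 7 cm/s; Δx = 7·2 + ½·11·2² = 36 cm; v ends 29 cm/s.
x(9) = 4 + Σ Δx = 80.5 cm.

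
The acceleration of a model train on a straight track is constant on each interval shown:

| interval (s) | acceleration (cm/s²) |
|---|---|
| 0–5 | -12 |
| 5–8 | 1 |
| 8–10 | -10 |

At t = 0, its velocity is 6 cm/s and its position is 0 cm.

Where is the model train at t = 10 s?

-399.5 cm

On each constant-a segment, Δv = aΔt and Δx = v₀Δt + ½aΔt²; chain segment to segment.
0–5 s: v starts 6 cm/s; Δx = 6·5 + ½·-12·5² = -120 cm; v ends -54 cm/s.
5–8 s: v starts -54 cm/s; Δx = -54·3 + ½·1·3² = -157.5 cm; v ends -51 cm/s.
8–10 s: v starts -51 cm/s; Δx = -51·2 + ½·-10·2² = -122 cm; v ends -71 cm/s.
x(10) = 0 + Σ Δx = -399.5 cm.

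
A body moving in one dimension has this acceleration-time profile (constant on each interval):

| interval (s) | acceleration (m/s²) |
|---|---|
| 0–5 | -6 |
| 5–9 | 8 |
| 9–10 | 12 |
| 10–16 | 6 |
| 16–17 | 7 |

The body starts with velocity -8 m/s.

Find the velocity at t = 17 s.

Δv equals the area under the a-t graph; then v = v₀ + Δv.
0–5 s: -6 × 5 = -30 m/s
5–9 s: 8 × 4 = 32 m/s
9–10 s: 12 × 1 = 12 m/s
10–16 s: 6 × 6 = 36 m/s
16–17 s: 7 × 1 = 7 m/s
Δv = 57 m/s, so v(17) = -8 + (57) = 49 m/s.

49 m/s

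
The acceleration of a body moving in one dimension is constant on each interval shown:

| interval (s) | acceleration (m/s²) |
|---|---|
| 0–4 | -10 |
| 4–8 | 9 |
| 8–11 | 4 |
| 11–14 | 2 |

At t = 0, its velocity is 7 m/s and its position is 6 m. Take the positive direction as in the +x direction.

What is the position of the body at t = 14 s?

-25 m

On each constant-a segment, Δv = aΔt and Δx = v₀Δt + ½aΔt²; chain segment to segment.
0–4 s: v starts 7 m/s; Δx = 7·4 + ½·-10·4² = -52 m; v ends -33 m/s.
4–8 s: v starts -33 m/s; Δx = -33·4 + ½·9·4² = -60 m; v ends 3 m/s.
8–11 s: v starts 3 m/s; Δx = 3·3 + ½·4·3² = 27 m; v ends 15 m/s.
11–14 s: v starts 15 m/s; Δx = 15·3 + ½·2·3² = 54 m; v ends 21 m/s.
x(14) = 6 + Σ Δx = -25 m.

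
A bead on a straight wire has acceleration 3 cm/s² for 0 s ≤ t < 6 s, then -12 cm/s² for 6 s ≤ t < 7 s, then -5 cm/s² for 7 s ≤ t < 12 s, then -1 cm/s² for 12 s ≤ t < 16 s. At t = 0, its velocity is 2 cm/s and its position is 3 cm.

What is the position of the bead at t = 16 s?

-15.5 cm

On each constant-a segment, Δv = aΔt and Δx = v₀Δt + ½aΔt²; chain segment to segment.
0–6 s: v starts 2 cm/s; Δx = 2·6 + ½·3·6² = 66 cm; v ends 20 cm/s.
6–7 s: v starts 20 cm/s; Δx = 20·1 + ½·-12·1² = 14 cm; v ends 8 cm/s.
7–12 s: v starts 8 cm/s; Δx = 8·5 + ½·-5·5² = -22.5 cm; v ends -17 cm/s.
12–16 s: v starts -17 cm/s; Δx = -17·4 + ½·-1·4² = -76 cm; v ends -21 cm/s.
x(16) = 3 + Σ Δx = -15.5 cm.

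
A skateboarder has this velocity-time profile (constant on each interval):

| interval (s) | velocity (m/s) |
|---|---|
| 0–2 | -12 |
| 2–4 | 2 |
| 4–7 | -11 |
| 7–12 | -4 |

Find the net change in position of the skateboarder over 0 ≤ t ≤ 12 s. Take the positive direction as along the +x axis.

Net displacement equals the area under the velocity-time graph (areas below the axis count negative).
0–2 s: -12 × 2 = -24 m
2–4 s: 2 × 2 = 4 m
4–7 s: -11 × 3 = -33 m
7–12 s: -4 × 5 = -20 m
Net displacement = -73 m

-73 m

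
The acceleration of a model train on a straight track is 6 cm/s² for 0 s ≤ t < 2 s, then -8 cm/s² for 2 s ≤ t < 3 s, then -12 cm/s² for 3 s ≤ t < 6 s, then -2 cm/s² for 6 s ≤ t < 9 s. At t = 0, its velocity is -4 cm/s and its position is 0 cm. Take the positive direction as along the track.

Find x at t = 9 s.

On each constant-a segment, Δv = aΔt and Δx = v₀Δt + ½aΔt²; chain segment to segment.
0–2 s: v starts -4 cm/s; Δx = -4·2 + ½·6·2² = 4 cm; v ends 8 cm/s.
2–3 s: v starts 8 cm/s; Δx = 8·1 + ½·-8·1² = 4 cm; v ends 0 cm/s.
3–6 s: v starts 0 cm/s; Δx = 0·3 + ½·-12·3² = -54 cm; v ends -36 cm/s.
6–9 s: v starts -36 cm/s; Δx = -36·3 + ½·-2·3² = -117 cm; v ends -42 cm/s.
x(9) = 0 + Σ Δx = -163 cm.

-163 cm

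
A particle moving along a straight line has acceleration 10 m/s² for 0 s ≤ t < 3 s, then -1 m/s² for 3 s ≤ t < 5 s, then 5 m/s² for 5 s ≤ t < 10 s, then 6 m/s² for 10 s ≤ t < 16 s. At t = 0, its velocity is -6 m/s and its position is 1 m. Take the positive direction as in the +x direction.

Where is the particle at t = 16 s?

On each constant-a segment, Δv = aΔt and Δx = v₀Δt + ½aΔt²; chain segment to segment.
0–3 s: v starts -6 m/s; Δx = -6·3 + ½·10·3² = 27 m; v ends 24 m/s.
3–5 s: v starts 24 m/s; Δx = 24·2 + ½·-1·2² = 46 m; v ends 22 m/s.
5–10 s: v starts 22 m/s; Δx = 22·5 + ½·5·5² = 172.5 m; v ends 47 m/s.
10–16 s: v starts 47 m/s; Δx = 47·6 + ½·6·6² = 390 m; v ends 83 m/s.
x(16) = 1 + Σ Δx = 636.5 m.

636.5 m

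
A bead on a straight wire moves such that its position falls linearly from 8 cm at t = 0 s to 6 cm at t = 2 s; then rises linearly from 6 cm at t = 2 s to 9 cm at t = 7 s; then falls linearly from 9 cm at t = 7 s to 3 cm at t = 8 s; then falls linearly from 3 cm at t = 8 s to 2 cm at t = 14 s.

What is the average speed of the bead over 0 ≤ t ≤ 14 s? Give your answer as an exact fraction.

6/7 cm/s

Average speed = (total path length)/(elapsed time); on a piecewise-linear x-t graph the path length is Σ|Δx|.
0–2 s: |Δx| = |6 − 8| = 2 cm
2–7 s: |Δx| = |9 − 6| = 3 cm
7–8 s: |Δx| = |3 − 9| = 6 cm
8–14 s: |Δx| = |2 − 3| = 1 cm
Total path = 12 cm; average speed = 12/14 = 6/7 cm/s.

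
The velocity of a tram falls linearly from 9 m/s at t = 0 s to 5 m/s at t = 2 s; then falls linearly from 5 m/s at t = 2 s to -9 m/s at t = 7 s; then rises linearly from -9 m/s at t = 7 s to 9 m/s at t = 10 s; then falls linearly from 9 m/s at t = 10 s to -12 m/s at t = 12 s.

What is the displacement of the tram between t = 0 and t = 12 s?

Displacement is the signed area under the v-t curve.
0–2 s: ½(9 + 5)(2) = 14 m
2–7 s: ½(5 + -9)(5) = -10 m
7–10 s: ½(-9 + 9)(3) = 0 m
10–12 s: ½(9 + -12)(2) = -3 m
Net displacement = 1 m

1 m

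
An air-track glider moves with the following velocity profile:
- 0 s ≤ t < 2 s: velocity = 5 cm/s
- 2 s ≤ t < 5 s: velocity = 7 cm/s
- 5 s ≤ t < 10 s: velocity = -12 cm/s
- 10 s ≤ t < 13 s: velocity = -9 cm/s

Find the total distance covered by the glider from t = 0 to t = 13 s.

118 cm

Total distance travelled is ∫|v| dt — sum the magnitudes of each area piece.
0–2 s: |5| × 2 = 10 cm
2–5 s: |7| × 3 = 21 cm
5–10 s: |-12| × 5 = 60 cm
10–13 s: |-9| × 3 = 27 cm
Total distance = 118 cm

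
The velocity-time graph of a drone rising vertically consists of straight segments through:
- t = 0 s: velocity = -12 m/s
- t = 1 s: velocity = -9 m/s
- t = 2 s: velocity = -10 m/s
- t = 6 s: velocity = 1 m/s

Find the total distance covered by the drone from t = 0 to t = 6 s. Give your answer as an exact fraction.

Distance (not displacement) is the total path length: add the absolute areas under v-t.
0–1 s: |½(-12 + -9)(1)| = 10.5 m
1–2 s: |½(-9 + -10)(1)| = 9.5 m
2–6 s: v = 0 at t = 62/11 s; triangle areas 200/11 + 2/11 = 202/11 m
Total distance = 422/11 m

422/11 m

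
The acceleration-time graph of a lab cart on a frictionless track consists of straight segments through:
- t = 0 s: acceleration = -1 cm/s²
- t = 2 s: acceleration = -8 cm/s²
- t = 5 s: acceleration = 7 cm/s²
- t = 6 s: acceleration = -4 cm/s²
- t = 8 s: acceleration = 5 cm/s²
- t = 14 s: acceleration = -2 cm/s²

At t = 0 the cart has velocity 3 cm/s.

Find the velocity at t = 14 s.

4 cm/s

Δv equals the area under the a-t graph; then v = v₀ + Δv.
0–2 s: ½(-1 + -8)(2) = -9 cm/s
2–5 s: ½(-8 + 7)(3) = -1.5 cm/s
5–6 s: ½(7 + -4)(1) = 1.5 cm/s
6–8 s: ½(-4 + 5)(2) = 1 cm/s
8–14 s: ½(5 + -2)(6) = 9 cm/s
Δv = 1 cm/s, so v(14) = 3 + (1) = 4 cm/s.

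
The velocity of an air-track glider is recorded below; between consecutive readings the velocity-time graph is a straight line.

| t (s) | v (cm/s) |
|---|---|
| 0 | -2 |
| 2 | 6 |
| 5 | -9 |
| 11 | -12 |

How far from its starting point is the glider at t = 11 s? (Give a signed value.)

-63.5 cm

Displacement is the signed area under the v-t curve.
0–2 s: ½(-2 + 6)(2) = 4 cm
2–5 s: ½(6 + -9)(3) = -4.5 cm
5–11 s: ½(-9 + -12)(6) = -63 cm
Net displacement = -63.5 cm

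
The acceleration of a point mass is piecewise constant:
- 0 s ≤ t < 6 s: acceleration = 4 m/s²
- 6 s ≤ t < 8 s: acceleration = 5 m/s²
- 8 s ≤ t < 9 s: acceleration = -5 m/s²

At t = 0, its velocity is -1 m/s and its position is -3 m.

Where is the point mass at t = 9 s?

On each constant-a segment, Δv = aΔt and Δx = v₀Δt + ½aΔt²; chain segment to segment.
0–6 s: v starts -1 m/s; Δx = -1·6 + ½·4·6² = 66 m; v ends 23 m/s.
6–8 s: v starts 23 m/s; Δx = 23·2 + ½·5·2² = 56 m; v ends 33 m/s.
8–9 s: v starts 33 m/s; Δx = 33·1 + ½·-5·1² = 30.5 m; v ends 28 m/s.
x(9) = -3 + Σ Δx = 149.5 m.

149.5 m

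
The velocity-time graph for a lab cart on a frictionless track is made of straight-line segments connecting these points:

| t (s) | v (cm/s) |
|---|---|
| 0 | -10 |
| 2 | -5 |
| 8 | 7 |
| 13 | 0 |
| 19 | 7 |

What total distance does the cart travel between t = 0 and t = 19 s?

72 cm

Total distance travelled is ∫|v| dt — sum the magnitudes of each area piece.
0–2 s: |½(-10 + -5)(2)| = 15 cm
2–8 s: v = 0 at t = 4.5 s; triangle areas 6.25 + 12.25 = 18.5 cm
8–13 s: |½(7 + 0)(5)| = 17.5 cm
13–19 s: |½(0 + 7)(6)| = 21 cm
Total distance = 72 cm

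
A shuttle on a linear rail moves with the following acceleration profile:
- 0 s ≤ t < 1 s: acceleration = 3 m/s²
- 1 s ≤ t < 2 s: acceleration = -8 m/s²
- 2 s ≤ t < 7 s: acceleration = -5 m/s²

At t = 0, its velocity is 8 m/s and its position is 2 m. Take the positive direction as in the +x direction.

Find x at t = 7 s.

-29 m

On each constant-a segment, Δv = aΔt and Δx = v₀Δt + ½aΔt²; chain segment to segment.
0–1 s: v starts 8 m/s; Δx = 8·1 + ½·3·1² = 9.5 m; v ends 11 m/s.
1–2 s: v starts 11 m/s; Δx = 11·1 + ½·-8·1² = 7 m; v ends 3 m/s.
2–7 s: v starts 3 m/s; Δx = 3·5 + ½·-5·5² = -47.5 m; v ends -22 m/s.
x(7) = 2 + Σ Δx = -29 m.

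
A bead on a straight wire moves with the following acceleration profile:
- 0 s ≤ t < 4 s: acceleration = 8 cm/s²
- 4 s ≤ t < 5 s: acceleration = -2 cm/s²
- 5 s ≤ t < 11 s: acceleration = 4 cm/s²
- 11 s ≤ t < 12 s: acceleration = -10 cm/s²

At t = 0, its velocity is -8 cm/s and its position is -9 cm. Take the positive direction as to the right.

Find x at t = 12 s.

291 cm

On each constant-a segment, Δv = aΔt and Δx = v₀Δt + ½aΔt²; chain segment to segment.
0–4 s: v starts -8 cm/s; Δx = -8·4 + ½·8·4² = 32 cm; v ends 24 cm/s.
4–5 s: v starts 24 cm/s; Δx = 24·1 + ½·-2·1² = 23 cm; v ends 22 cm/s.
5–11 s: v starts 22 cm/s; Δx = 22·6 + ½·4·6² = 204 cm; v ends 46 cm/s.
11–12 s: v starts 46 cm/s; Δx = 46·1 + ½·-10·1² = 41 cm; v ends 36 cm/s.
x(12) = -9 + Σ Δx = 291 cm.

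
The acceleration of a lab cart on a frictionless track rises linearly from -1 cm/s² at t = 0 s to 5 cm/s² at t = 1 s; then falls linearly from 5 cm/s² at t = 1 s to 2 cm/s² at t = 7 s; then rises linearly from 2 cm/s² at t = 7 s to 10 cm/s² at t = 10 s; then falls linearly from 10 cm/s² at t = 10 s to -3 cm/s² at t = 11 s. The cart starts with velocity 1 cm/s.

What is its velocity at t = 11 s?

45.5 cm/s

Δv equals the area under the a-t graph; then v = v₀ + Δv.
0–1 s: ½(-1 + 5)(1) = 2 cm/s
1–7 s: ½(5 + 2)(6) = 21 cm/s
7–10 s: ½(2 + 10)(3) = 18 cm/s
10–11 s: ½(10 + -3)(1) = 3.5 cm/s
Δv = 44.5 cm/s, so v(11) = 1 + (44.5) = 45.5 cm/s.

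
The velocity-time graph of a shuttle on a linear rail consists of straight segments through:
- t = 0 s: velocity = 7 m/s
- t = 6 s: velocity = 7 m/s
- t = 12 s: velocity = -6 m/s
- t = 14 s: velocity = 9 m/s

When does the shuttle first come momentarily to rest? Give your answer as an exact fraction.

v changes sign on 6–12 s (from 7 to -6); the graph is linear there, so v = 0 at t = 6 + (-7)·(12 − 6)/(-6 − 7) = 120/13 s.

t = 120/13 s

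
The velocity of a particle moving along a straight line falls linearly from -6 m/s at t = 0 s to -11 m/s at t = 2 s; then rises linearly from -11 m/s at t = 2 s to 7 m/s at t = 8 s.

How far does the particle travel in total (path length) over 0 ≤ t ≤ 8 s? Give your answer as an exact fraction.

136/3 m

Total distance travelled is ∫|v| dt — sum the magnitudes of each area piece.
0–2 s: |½(-6 + -11)(2)| = 17 m
2–8 s: v = 0 at t = 17/3 s; triangle areas 121/6 + 49/6 = 85/3 m
Total distance = 136/3 m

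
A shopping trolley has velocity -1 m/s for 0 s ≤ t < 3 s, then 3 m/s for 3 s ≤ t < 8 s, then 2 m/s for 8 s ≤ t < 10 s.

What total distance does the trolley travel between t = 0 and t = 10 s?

Total distance travelled is ∫|v| dt — sum the magnitudes of each area piece.
0–3 s: |-1| × 3 = 3 m
3–8 s: |3| × 5 = 15 m
8–10 s: |2| × 2 = 4 m
Total distance = 22 m

22 m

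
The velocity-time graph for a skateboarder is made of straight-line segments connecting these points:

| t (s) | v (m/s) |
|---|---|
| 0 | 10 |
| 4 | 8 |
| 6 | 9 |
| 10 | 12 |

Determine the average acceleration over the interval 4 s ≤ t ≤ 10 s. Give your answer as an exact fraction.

Average acceleration = Δv/Δt = (12 − 8)/(10 − 4) = 2/3 m/s².

2/3 m/s²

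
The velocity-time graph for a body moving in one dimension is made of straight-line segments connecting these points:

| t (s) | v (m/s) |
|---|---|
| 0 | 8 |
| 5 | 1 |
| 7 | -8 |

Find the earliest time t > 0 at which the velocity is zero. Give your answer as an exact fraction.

t = 47/9 s

v changes sign on 5–7 s (from 1 to -8); the graph is linear there, so v = 0 at t = 5 + (-1)·(7 − 5)/(-8 − 1) = 47/9 s.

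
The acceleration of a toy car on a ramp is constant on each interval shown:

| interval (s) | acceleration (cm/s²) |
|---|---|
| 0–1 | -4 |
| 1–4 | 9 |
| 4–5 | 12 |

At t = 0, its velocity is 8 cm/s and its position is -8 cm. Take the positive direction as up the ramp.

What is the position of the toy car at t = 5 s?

87.5 cm

On each constant-a segment, Δv = aΔt and Δx = v₀Δt + ½aΔt²; chain segment to segment.
0–1 s: v starts 8 cm/s; Δx = 8·1 + ½·-4·1² = 6 cm; v ends 4 cm/s.
1–4 s: v starts 4 cm/s; Δx = 4·3 + ½·9·3² = 52.5 cm; v ends 31 cm/s.
4–5 s: v starts 31 cm/s; Δx = 31·1 + ½·12·1² = 37 cm; v ends 43 cm/s.
x(5) = -8 + Σ Δx = 87.5 cm.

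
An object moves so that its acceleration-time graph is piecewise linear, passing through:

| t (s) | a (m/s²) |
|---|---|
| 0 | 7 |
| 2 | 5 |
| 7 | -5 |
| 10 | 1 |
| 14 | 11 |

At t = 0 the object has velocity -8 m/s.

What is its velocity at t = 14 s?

22 m/s

Δv equals the area under the a-t graph; then v = v₀ + Δv.
0–2 s: ½(7 + 5)(2) = 12 m/s
2–7 s: ½(5 + -5)(5) = 0 m/s
7–10 s: ½(-5 + 1)(3) = -6 m/s
10–14 s: ½(1 + 11)(4) = 24 m/s
Δv = 30 m/s, so v(14) = -8 + (30) = 22 m/s.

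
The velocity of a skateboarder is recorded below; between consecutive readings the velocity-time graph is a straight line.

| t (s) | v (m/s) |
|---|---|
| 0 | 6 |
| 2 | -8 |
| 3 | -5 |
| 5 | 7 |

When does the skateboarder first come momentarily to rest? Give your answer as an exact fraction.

t = 6/7 s

v changes sign on 0–2 s (from 6 to -8); the graph is linear there, so v = 0 at t = 0 + (-6)·(2 − 0)/(-8 − 6) = 6/7 s.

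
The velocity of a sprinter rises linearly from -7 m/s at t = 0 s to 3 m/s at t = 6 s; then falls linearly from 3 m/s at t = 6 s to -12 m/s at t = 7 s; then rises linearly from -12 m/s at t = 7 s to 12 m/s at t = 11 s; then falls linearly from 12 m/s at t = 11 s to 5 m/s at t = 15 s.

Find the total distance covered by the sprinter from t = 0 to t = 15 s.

80.5 m

Distance (not displacement) is the total path length: add the absolute areas under v-t.
0–6 s: v = 0 at t = 4.2 s; triangle areas 14.7 + 2.7 = 17.4 m
6–7 s: v = 0 at t = 6.2 s; triangle areas 0.3 + 4.8 = 5.1 m
7–11 s: v = 0 at t = 9 s; triangle areas 12 + 12 = 24 m
11–15 s: |½(12 + 5)(4)| = 34 m
Total distance = 80.5 m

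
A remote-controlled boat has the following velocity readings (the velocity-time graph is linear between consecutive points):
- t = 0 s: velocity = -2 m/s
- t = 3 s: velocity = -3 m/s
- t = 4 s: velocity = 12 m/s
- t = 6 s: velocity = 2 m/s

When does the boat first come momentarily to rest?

t = 3.2 s

v changes sign on 3–4 s (from -3 to 12); the graph is linear there, so v = 0 at t = 3 + (3)·(4 − 3)/(12 − -3) = 3.2 s.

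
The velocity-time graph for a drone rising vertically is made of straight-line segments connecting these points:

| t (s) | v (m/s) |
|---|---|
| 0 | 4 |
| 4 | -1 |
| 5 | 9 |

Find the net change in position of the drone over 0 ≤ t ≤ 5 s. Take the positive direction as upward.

Displacement is the signed area under the v-t curve.
0–4 s: ½(4 + -1)(4) = 6 m
4–5 s: ½(-1 + 9)(1) = 4 m
Net displacement = 10 m

10 m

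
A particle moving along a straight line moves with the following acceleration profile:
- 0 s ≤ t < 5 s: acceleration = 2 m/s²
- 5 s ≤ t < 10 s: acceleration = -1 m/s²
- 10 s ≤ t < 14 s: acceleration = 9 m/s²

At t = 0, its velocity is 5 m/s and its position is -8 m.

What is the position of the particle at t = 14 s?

216.5 m

On each constant-a segment, Δv = aΔt and Δx = v₀Δt + ½aΔt²; chain segment to segment.
0–5 s: v starts 5 m/s; Δx = 5·5 + ½·2·5² = 50 m; v ends 15 m/s.
5–10 s: v starts 15 m/s; Δx = 15·5 + ½·-1·5² = 62.5 m; v ends 10 m/s.
10–14 s: v starts 10 m/s; Δx = 10·4 + ½·9·4² = 112 m; v ends 46 m/s.
x(14) = -8 + Σ Δx = 216.5 m.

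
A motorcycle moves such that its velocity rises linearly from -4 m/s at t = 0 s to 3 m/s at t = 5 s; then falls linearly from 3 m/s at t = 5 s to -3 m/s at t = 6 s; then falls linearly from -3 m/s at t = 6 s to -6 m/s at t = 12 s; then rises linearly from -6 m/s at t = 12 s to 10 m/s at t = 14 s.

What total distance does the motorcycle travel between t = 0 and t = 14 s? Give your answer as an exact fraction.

Total distance travelled is ∫|v| dt — sum the magnitudes of each area piece.
0–5 s: v = 0 at t = 20/7 s; triangle areas 40/7 + 45/14 = 125/14 m
5–6 s: v = 0 at t = 5.5 s; triangle areas 0.75 + 0.75 = 1.5 m
6–12 s: |½(-3 + -6)(6)| = 27 m
12–14 s: v = 0 at t = 12.75 s; triangle areas 2.25 + 6.25 = 8.5 m
Total distance = 643/14 m

643/14 m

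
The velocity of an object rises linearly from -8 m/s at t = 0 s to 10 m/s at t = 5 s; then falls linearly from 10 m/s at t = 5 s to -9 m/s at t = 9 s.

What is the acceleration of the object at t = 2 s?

Acceleration is the slope of the v-t graph on 0–5 s: (10 − -8)/(5 − 0) = 3.6 m/s².

3.6 m/s²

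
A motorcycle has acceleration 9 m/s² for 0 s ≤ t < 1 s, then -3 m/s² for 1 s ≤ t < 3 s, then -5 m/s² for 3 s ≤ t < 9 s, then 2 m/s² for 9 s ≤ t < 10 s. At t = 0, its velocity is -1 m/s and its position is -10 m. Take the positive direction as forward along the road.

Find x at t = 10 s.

On each constant-a segment, Δv = aΔt and Δx = v₀Δt + ½aΔt²; chain segment to segment.
0–1 s: v starts -1 m/s; Δx = -1·1 + ½·9·1² = 3.5 m; v ends 8 m/s.
1–3 s: v starts 8 m/s; Δx = 8·2 + ½·-3·2² = 10 m; v ends 2 m/s.
3–9 s: v starts 2 m/s; Δx = 2·6 + ½·-5·6² = -78 m; v ends -28 m/s.
9–10 s: v starts -28 m/s; Δx = -28·1 + ½·2·1² = -27 m; v ends -26 m/s.
x(10) = -10 + Σ Δx = -101.5 m.

-101.5 m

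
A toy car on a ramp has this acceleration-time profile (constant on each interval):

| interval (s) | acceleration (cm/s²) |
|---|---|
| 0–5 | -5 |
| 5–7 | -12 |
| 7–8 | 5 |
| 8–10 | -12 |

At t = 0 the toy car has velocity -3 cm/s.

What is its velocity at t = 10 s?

-71 cm/s

Δv equals the area under the a-t graph; then v = v₀ + Δv.
0–5 s: -5 × 5 = -25 cm/s
5–7 s: -12 × 2 = -24 cm/s
7–8 s: 5 × 1 = 5 cm/s
8–10 s: -12 × 2 = -24 cm/s
Δv = -68 cm/s, so v(10) = -3 + (-68) = -71 cm/s.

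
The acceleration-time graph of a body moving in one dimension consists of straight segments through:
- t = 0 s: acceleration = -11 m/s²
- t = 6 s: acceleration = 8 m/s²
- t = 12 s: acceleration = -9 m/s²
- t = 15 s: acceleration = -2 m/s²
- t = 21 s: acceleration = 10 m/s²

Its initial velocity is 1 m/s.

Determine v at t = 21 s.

-3.5 m/s

Δv equals the area under the a-t graph; then v = v₀ + Δv.
0–6 s: ½(-11 + 8)(6) = -9 m/s
6–12 s: ½(8 + -9)(6) = -3 m/s
12–15 s: ½(-9 + -2)(3) = -16.5 m/s
15–21 s: ½(-2 + 10)(6) = 24 m/s
Δv = -4.5 m/s, so v(21) = 1 + (-4.5) = -3.5 m/s.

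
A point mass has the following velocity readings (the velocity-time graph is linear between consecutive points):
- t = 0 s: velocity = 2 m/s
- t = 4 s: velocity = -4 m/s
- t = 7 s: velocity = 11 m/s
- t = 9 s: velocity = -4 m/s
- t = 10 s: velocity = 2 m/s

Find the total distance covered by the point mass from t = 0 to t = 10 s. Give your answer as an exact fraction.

Distance (not displacement) is the total path length: add the absolute areas under v-t.
0–4 s: v = 0 at t = 4/3 s; triangle areas 4/3 + 16/3 = 20/3 m
4–7 s: v = 0 at t = 4.8 s; triangle areas 1.6 + 12.1 = 13.7 m
7–9 s: v = 0 at t = 127/15 s; triangle areas 121/15 + 16/15 = 137/15 m
9–10 s: v = 0 at t = 29/3 s; triangle areas 4/3 + 1/3 = 5/3 m
Total distance = 187/6 m

187/6 m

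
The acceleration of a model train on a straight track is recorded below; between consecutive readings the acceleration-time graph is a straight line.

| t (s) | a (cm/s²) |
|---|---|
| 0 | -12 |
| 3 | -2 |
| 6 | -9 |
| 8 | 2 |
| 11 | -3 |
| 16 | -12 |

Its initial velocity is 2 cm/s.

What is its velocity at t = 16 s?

-81.5 cm/s

Δv equals the area under the a-t graph; then v = v₀ + Δv.
0–3 s: ½(-12 + -2)(3) = -21 cm/s
3–6 s: ½(-2 + -9)(3) = -16.5 cm/s
6–8 s: ½(-9 + 2)(2) = -7 cm/s
8–11 s: ½(2 + -3)(3) = -1.5 cm/s
11–16 s: ½(-3 + -12)(5) = -37.5 cm/s
Δv = -83.5 cm/s, so v(16) = 2 + (-83.5) = -81.5 cm/s.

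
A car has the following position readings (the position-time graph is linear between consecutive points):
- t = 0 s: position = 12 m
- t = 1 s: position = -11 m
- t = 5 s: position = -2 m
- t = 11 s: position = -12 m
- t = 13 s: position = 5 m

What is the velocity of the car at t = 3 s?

2.25 m/s

Velocity is the slope of the x-t graph on 1–5 s: (-2 − -11)/(5 − 1) = 2.25 m/s.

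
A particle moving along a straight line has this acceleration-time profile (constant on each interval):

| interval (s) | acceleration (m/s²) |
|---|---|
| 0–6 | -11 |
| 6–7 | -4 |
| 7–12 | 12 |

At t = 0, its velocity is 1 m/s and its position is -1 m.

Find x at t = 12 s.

On each constant-a segment, Δv = aΔt and Δx = v₀Δt + ½aΔt²; chain segment to segment.
0–6 s: v starts 1 m/s; Δx = 1·6 + ½·-11·6² = -192 m; v ends -65 m/s.
6–7 s: v starts -65 m/s; Δx = -65·1 + ½·-4·1² = -67 m; v ends -69 m/s.
7–12 s: v starts -69 m/s; Δx = -69·5 + ½·12·5² = -195 m; v ends -9 m/s.
x(12) = -1 + Σ Δx = -455 m.

-455 m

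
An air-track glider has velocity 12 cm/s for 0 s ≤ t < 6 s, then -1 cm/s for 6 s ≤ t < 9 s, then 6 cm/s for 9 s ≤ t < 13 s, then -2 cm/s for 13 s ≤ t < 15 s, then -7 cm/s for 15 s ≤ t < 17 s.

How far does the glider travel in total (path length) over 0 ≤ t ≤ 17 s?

117 cm

Total distance travelled is ∫|v| dt — sum the magnitudes of each area piece.
0–6 s: |12| × 6 = 72 cm
6–9 s: |-1| × 3 = 3 cm
9–13 s: |6| × 4 = 24 cm
13–15 s: |-2| × 2 = 4 cm
15–17 s: |-7| × 2 = 14 cm
Total distance = 117 cm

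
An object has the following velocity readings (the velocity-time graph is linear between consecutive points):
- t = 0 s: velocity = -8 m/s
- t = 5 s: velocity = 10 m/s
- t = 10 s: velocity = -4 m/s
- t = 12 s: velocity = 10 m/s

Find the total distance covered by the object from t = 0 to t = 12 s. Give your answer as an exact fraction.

466/9 m

Distance (not displacement) is the total path length: add the absolute areas under v-t.
0–5 s: v = 0 at t = 20/9 s; triangle areas 80/9 + 125/9 = 205/9 m
5–10 s: v = 0 at t = 60/7 s; triangle areas 125/7 + 20/7 = 145/7 m
10–12 s: v = 0 at t = 74/7 s; triangle areas 8/7 + 50/7 = 58/7 m
Total distance = 466/9 m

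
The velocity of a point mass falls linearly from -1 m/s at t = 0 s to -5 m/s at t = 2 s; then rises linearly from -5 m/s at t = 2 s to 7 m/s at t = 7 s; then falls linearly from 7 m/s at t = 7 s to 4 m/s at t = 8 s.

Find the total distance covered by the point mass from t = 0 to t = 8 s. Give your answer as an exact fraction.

Total distance travelled is ∫|v| dt — sum the magnitudes of each area piece.
0–2 s: |½(-1 + -5)(2)| = 6 m
2–7 s: v = 0 at t = 49/12 s; triangle areas 125/24 + 245/24 = 185/12 m
7–8 s: |½(7 + 4)(1)| = 5.5 m
Total distance = 323/12 m

323/12 m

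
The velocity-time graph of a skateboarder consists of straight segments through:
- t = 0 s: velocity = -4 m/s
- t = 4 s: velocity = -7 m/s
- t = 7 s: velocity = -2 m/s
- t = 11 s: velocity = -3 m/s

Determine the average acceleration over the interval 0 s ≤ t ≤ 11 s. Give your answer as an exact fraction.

Average acceleration = Δv/Δt = (-3 − -4)/(11 − 0) = 1/11 m/s².

1/11 m/s²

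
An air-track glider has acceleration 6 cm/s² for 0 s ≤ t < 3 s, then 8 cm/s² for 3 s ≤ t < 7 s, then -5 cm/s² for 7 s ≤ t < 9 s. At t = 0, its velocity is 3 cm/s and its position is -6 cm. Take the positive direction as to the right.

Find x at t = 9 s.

On each constant-a segment, Δv = aΔt and Δx = v₀Δt + ½aΔt²; chain segment to segment.
0–3 s: v starts 3 cm/s; Δx = 3·3 + ½·6·3² = 36 cm; v ends 21 cm/s.
3–7 s: v starts 21 cm/s; Δx = 21·4 + ½·8·4² = 148 cm; v ends 53 cm/s.
7–9 s: v starts 53 cm/s; Δx = 53·2 + ½·-5·2² = 96 cm; v ends 43 cm/s.
x(9) = -6 + Σ Δx = 274 cm.

274 cm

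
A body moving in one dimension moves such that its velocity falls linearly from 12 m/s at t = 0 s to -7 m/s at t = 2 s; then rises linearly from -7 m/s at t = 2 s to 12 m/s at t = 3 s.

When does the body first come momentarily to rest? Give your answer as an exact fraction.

v changes sign on 0–2 s (from 12 to -7); the graph is linear there, so v = 0 at t = 0 + (-12)·(2 − 0)/(-7 − 12) = 24/19 s.

t = 24/19 s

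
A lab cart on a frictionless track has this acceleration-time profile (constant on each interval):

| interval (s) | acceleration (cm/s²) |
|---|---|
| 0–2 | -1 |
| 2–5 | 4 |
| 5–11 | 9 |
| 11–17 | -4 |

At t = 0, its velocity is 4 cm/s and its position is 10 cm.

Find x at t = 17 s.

On each constant-a segment, Δv = aΔt and Δx = v₀Δt + ½aΔt²; chain segment to segment.
0–2 s: v starts 4 cm/s; Δx = 4·2 + ½·-1·2² = 6 cm; v ends 2 cm/s.
2–5 s: v starts 2 cm/s; Δx = 2·3 + ½·4·3² = 24 cm; v ends 14 cm/s.
5–11 s: v starts 14 cm/s; Δx = 14·6 + ½·9·6² = 246 cm; v ends 68 cm/s.
11–17 s: v starts 68 cm/s; Δx = 68·6 + ½·-4·6² = 336 cm; v ends 44 cm/s.
x(17) = 10 + Σ Δx = 622 cm.

622 cm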